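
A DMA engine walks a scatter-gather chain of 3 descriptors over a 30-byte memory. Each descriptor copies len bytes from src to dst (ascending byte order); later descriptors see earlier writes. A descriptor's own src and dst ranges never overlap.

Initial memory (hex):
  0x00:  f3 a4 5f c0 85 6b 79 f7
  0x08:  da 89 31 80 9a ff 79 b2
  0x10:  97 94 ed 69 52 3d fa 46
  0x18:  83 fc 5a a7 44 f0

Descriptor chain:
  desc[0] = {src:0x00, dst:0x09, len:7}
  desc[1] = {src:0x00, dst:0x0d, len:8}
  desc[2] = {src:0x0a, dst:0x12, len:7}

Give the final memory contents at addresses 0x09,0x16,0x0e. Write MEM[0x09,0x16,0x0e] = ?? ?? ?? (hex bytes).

MEM[0x09,0x16,0x0e] = f3 a4 a4

  after D0: wrote 7B at 0x09 = f3a45fc0856b79
  after D1: wrote 8B at 0x0d = f3a45fc0856b79f7
  after D2: wrote 7B at 0x12 = a45fc0f3a45fc0
query mem[0x09]=0xf3, mem[0x16]=0xa4, mem[0x0e]=0xa4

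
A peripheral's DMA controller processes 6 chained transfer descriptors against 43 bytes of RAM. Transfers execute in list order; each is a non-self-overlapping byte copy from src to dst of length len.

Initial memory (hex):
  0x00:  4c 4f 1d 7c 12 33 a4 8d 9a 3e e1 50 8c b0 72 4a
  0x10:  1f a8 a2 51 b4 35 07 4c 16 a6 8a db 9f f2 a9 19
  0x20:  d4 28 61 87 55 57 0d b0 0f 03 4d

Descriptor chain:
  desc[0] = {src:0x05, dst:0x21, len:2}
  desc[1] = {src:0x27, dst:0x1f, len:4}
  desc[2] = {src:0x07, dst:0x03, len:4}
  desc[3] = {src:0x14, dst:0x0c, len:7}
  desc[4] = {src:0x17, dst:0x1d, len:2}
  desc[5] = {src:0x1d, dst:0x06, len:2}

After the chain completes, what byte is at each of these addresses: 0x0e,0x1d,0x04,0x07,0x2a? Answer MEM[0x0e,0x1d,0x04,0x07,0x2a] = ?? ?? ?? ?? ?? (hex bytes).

MEM[0x0e,0x1d,0x04,0x07,0x2a] = 07 4c 9a 16 4d

#0 dst[0x21+2] := {0x33,0xa4}
#1 dst[0x1f+4] := {0xb0,0x0f,0x03,0x4d}
#2 dst[0x03+4] := {0x8d,0x9a,0x3e,0xe1}
#3 dst[0x0c+7] := {0xb4,0x35,0x07,0x4c,0x16,0xa6,0x8a}
#4 dst[0x1d+2] := {0x4c,0x16}
#5 dst[0x06+2] := {0x4c,0x16}
query mem[0x0e]=0x07, mem[0x1d]=0x4c, mem[0x04]=0x9a, mem[0x07]=0x16, mem[0x2a]=0x4d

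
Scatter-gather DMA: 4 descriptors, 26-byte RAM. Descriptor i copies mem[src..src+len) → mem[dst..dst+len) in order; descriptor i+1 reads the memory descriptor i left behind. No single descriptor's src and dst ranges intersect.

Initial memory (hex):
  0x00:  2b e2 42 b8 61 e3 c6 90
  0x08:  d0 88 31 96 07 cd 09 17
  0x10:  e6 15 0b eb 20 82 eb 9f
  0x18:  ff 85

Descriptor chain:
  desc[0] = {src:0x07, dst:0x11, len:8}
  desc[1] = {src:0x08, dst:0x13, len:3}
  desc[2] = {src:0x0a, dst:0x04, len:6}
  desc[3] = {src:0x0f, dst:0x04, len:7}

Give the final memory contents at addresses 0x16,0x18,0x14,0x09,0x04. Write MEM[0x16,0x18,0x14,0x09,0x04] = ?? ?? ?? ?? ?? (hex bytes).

MEM[0x16,0x18,0x14,0x09,0x04] = 07 09 88 88 17

  after D0: wrote 8B at 0x11 = 90d088319607cd09
  after D1: wrote 3B at 0x13 = d08831
  after D2: wrote 6B at 0x04 = 319607cd0917
  after D3: wrote 7B at 0x04 = 17e690d0d08831
query mem[0x16]=0x07, mem[0x18]=0x09, mem[0x14]=0x88, mem[0x09]=0x88, mem[0x04]=0x17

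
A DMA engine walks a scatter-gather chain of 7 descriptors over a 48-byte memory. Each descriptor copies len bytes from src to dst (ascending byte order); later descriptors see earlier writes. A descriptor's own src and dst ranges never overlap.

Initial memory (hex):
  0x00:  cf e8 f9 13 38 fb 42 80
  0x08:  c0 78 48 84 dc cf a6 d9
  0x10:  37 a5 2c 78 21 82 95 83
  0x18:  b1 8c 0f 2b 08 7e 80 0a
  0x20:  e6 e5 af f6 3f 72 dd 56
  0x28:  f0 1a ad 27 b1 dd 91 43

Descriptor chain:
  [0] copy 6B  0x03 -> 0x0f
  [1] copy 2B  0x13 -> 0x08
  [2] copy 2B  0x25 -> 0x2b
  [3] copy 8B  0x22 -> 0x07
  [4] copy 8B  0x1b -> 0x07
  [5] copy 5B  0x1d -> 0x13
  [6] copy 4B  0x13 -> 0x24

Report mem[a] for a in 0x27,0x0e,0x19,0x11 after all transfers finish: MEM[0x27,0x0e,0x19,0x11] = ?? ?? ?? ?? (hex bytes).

MEM[0x27,0x0e,0x19,0x11] = e6 af 8c fb

D0: mem[0x0f..0x14] <- [13 38 fb 42 80 c0]
D1: mem[0x08..0x09] <- [80 c0]
D2: mem[0x2b..0x2c] <- [72 dd]
D3: mem[0x07..0x0e] <- [af f6 3f 72 dd 56 f0 1a]
D4: mem[0x07..0x0e] <- [2b 08 7e 80 0a e6 e5 af]
D5: mem[0x13..0x17] <- [7e 80 0a e6 e5]
D6: mem[0x24..0x27] <- [7e 80 0a e6]
query mem[0x27]=0xe6, mem[0x0e]=0xaf, mem[0x19]=0x8c, mem[0x11]=0xfb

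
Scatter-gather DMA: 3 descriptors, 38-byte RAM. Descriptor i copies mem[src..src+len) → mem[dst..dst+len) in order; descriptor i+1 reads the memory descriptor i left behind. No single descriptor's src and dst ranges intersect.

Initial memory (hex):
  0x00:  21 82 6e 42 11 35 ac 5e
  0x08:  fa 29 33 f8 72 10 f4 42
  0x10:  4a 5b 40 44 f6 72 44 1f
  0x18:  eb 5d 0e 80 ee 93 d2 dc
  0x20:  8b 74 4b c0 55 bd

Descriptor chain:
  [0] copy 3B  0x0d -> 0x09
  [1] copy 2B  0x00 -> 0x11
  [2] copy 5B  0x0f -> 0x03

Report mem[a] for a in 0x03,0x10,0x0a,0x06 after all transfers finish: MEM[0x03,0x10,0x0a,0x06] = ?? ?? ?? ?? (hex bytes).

MEM[0x03,0x10,0x0a,0x06] = 42 4a f4 82

D0: mem[0x09..0x0b] <- [10 f4 42]
D1: mem[0x11..0x12] <- [21 82]
D2: mem[0x03..0x07] <- [42 4a 21 82 44]
query mem[0x03]=0x42, mem[0x10]=0x4a, mem[0x0a]=0xf4, mem[0x06]=0x82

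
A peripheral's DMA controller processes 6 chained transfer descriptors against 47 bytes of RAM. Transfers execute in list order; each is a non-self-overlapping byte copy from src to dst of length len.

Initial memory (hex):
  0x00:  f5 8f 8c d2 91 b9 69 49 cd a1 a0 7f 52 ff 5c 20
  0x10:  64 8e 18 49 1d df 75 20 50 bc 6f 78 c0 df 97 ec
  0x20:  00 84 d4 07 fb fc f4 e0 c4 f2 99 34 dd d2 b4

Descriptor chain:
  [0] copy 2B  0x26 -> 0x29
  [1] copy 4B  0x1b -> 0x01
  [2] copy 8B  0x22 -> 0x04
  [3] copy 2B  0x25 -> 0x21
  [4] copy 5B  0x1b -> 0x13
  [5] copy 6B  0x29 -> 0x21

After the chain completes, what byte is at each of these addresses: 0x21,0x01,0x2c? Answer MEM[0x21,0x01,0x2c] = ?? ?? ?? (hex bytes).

MEM[0x21,0x01,0x2c] = f4 78 dd

#0 dst[0x29+2] := {0xf4,0xe0}
#1 dst[0x01+4] := {0x78,0xc0,0xdf,0x97}
#2 dst[0x04+8] := {0xd4,0x07,0xfb,0xfc,0xf4,0xe0,0xc4,0xf4}
#3 dst[0x21+2] := {0xfc,0xf4}
#4 dst[0x13+5] := {0x78,0xc0,0xdf,0x97,0xec}
#5 dst[0x21+6] := {0xf4,0xe0,0x34,0xdd,0xd2,0xb4}
query mem[0x21]=0xf4, mem[0x01]=0x78, mem[0x2c]=0xdd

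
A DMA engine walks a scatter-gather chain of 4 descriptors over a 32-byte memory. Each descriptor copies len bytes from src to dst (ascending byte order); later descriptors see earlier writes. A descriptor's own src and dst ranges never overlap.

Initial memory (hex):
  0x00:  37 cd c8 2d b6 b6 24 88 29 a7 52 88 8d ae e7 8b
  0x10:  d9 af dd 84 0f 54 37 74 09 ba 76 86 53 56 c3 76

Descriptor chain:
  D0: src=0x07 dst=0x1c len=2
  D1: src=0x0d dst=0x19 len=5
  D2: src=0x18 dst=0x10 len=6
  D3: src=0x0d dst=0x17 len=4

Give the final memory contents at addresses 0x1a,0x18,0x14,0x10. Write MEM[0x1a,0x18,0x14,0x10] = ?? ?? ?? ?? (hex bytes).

MEM[0x1a,0x18,0x14,0x10] = 09 e7 d9 09

D0: mem[0x1c..0x1d] <- [88 29]
D1: mem[0x19..0x1d] <- [ae e7 8b d9 af]
D2: mem[0x10..0x15] <- [09 ae e7 8b d9 af]
D3: mem[0x17..0x1a] <- [ae e7 8b 09]
query mem[0x1a]=0x09, mem[0x18]=0xe7, mem[0x14]=0xd9, mem[0x10]=0x09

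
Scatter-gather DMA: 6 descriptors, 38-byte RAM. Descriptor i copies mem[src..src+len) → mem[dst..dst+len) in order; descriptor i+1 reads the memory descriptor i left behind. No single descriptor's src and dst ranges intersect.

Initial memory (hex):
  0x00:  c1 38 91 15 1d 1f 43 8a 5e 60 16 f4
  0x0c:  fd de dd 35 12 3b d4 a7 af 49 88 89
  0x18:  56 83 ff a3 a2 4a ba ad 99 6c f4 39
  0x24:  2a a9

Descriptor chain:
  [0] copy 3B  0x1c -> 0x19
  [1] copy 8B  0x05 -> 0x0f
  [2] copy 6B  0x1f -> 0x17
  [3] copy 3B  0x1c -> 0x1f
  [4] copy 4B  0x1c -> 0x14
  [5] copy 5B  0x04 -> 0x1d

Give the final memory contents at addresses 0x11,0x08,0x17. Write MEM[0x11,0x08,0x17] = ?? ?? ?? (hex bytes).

MEM[0x11,0x08,0x17] = 8a 5e 2a

  after D0: wrote 3B at 0x19 = a24aba
  after D1: wrote 8B at 0x0f = 1f438a5e6016f4fd
  after D2: wrote 6B at 0x17 = ad996cf4392a
  after D3: wrote 3B at 0x1f = 2a4aba
  after D4: wrote 4B at 0x14 = 2a4aba2a
  after D5: wrote 5B at 0x1d = 1d1f438a5e
query mem[0x11]=0x8a, mem[0x08]=0x5e, mem[0x17]=0x2a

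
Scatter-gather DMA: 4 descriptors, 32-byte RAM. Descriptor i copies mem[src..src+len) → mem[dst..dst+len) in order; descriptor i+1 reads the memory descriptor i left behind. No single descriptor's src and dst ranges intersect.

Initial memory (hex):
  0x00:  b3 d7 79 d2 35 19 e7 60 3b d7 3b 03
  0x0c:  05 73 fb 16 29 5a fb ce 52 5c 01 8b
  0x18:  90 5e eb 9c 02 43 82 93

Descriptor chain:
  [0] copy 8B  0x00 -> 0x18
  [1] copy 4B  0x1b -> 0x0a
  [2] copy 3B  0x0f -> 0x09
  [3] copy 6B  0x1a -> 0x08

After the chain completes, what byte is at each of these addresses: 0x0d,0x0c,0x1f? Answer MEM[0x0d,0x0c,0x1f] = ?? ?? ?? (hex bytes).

[0] 0x00->0x18 len=8 : b3 d7 79 d2 35 19 e7 60
[1] 0x1b->0x0a len=4 : d2 35 19 e7
[2] 0x0f->0x09 len=3 : 16 29 5a
[3] 0x1a->0x08 len=6 : 79 d2 35 19 e7 60
query mem[0x0d]=0x60, mem[0x0c]=0xe7, mem[0x1f]=0x60

MEM[0x0d,0x0c,0x1f] = 60 e7 60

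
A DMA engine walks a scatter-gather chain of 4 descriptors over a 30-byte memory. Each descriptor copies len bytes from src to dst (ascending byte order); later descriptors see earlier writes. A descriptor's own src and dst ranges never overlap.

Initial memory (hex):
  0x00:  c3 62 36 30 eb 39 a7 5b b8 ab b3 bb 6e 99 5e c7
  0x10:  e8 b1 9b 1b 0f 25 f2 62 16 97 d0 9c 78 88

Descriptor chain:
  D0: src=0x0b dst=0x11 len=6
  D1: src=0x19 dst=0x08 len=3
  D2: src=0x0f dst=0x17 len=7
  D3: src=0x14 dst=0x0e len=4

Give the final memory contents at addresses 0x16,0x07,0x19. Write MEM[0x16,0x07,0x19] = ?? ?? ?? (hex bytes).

MEM[0x16,0x07,0x19] = e8 5b bb

D0: mem[0x11..0x16] <- [bb 6e 99 5e c7 e8]
D1: mem[0x08..0x0a] <- [97 d0 9c]
D2: mem[0x17..0x1d] <- [c7 e8 bb 6e 99 5e c7]
D3: mem[0x0e..0x11] <- [5e c7 e8 c7]
query mem[0x16]=0xe8, mem[0x07]=0x5b, mem[0x19]=0xbb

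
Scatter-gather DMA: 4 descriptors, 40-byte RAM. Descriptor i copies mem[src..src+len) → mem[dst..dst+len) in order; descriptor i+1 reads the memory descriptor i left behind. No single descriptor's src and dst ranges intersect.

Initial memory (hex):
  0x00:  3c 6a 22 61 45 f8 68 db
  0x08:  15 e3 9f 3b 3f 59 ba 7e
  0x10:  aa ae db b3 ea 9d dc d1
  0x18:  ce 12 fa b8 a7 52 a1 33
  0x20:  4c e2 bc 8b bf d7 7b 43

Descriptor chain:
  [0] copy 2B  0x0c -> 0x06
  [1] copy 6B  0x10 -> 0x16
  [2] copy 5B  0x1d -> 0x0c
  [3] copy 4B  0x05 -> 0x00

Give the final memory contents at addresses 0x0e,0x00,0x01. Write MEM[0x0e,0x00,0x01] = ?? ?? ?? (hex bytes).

  after D0: wrote 2B at 0x06 = 3f59
  after D1: wrote 6B at 0x16 = aaaedbb3ea9d
  after D2: wrote 5B at 0x0c = 52a1334ce2
  after D3: wrote 4B at 0x00 = f83f5915
query mem[0x0e]=0x33, mem[0x00]=0xf8, mem[0x01]=0x3f

MEM[0x0e,0x00,0x01] = 33 f8 3f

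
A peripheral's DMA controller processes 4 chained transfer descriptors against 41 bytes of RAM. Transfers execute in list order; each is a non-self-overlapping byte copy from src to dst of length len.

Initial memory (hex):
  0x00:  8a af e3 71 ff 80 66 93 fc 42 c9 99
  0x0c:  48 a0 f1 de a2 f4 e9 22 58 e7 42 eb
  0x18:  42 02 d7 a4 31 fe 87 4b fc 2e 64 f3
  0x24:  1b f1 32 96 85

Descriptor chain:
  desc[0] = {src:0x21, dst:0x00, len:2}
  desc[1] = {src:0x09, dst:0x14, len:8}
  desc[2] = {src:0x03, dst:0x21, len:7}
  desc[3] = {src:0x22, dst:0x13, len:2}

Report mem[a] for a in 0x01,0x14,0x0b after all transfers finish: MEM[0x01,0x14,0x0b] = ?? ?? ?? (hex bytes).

#0 dst[0x00+2] := {0x2e,0x64}
#1 dst[0x14+8] := {0x42,0xc9,0x99,0x48,0xa0,0xf1,0xde,0xa2}
#2 dst[0x21+7] := {0x71,0xff,0x80,0x66,0x93,0xfc,0x42}
#3 dst[0x13+2] := {0xff,0x80}
query mem[0x01]=0x64, mem[0x14]=0x80, mem[0x0b]=0x99

MEM[0x01,0x14,0x0b] = 64 80 99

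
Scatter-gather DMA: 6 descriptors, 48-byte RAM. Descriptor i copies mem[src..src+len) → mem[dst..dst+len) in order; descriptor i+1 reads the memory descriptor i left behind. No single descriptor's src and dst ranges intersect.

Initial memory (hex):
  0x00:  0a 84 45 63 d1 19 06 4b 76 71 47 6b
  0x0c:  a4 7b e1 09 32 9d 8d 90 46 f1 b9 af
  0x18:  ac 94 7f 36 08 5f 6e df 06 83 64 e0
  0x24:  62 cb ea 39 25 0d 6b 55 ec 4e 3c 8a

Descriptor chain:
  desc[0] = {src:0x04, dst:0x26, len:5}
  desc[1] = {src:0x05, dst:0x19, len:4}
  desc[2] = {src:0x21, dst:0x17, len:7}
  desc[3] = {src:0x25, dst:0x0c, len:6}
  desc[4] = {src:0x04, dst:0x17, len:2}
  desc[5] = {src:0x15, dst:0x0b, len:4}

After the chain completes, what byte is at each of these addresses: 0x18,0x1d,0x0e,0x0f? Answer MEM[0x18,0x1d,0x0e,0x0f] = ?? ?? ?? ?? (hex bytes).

#0 dst[0x26+5] := {0xd1,0x19,0x06,0x4b,0x76}
#1 dst[0x19+4] := {0x19,0x06,0x4b,0x76}
#2 dst[0x17+7] := {0x83,0x64,0xe0,0x62,0xcb,0xd1,0x19}
#3 dst[0x0c+6] := {0xcb,0xd1,0x19,0x06,0x4b,0x76}
#4 dst[0x17+2] := {0xd1,0x19}
#5 dst[0x0b+4] := {0xf1,0xb9,0xd1,0x19}
query mem[0x18]=0x19, mem[0x1d]=0x19, mem[0x0e]=0x19, mem[0x0f]=0x06

MEM[0x18,0x1d,0x0e,0x0f] = 19 19 19 06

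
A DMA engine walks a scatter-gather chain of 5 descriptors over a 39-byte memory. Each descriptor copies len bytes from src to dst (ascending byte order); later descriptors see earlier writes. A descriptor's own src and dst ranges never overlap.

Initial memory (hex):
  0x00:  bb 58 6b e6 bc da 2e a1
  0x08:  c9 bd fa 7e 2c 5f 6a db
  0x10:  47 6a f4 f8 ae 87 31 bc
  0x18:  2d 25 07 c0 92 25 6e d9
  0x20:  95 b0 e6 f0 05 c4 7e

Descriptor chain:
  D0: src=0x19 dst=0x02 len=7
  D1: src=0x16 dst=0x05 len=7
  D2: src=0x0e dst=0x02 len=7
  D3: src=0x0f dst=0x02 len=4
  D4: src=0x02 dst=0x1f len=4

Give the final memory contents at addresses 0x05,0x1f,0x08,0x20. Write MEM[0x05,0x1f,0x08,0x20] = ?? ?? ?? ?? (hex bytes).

MEM[0x05,0x1f,0x08,0x20] = f4 db ae 47

[0] 0x19->0x02 len=7 : 25 07 c0 92 25 6e d9
[1] 0x16->0x05 len=7 : 31 bc 2d 25 07 c0 92
[2] 0x0e->0x02 len=7 : 6a db 47 6a f4 f8 ae
[3] 0x0f->0x02 len=4 : db 47 6a f4
[4] 0x02->0x1f len=4 : db 47 6a f4
query mem[0x05]=0xf4, mem[0x1f]=0xdb, mem[0x08]=0xae, mem[0x20]=0x47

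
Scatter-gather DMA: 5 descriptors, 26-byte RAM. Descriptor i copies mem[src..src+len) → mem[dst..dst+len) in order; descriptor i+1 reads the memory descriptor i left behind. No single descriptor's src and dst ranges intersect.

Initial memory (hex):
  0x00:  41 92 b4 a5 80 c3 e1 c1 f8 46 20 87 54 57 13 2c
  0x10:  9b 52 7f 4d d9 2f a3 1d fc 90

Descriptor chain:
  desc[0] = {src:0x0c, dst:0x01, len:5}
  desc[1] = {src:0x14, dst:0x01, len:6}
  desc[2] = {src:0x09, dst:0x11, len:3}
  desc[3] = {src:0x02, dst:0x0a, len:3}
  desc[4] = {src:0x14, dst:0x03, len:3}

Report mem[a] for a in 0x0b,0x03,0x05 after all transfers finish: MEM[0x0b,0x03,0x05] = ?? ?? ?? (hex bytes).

[0] 0x0c->0x01 len=5 : 54 57 13 2c 9b
[1] 0x14->0x01 len=6 : d9 2f a3 1d fc 90
[2] 0x09->0x11 len=3 : 46 20 87
[3] 0x02->0x0a len=3 : 2f a3 1d
[4] 0x14->0x03 len=3 : d9 2f a3
query mem[0x0b]=0xa3, mem[0x03]=0xd9, mem[0x05]=0xa3

MEM[0x0b,0x03,0x05] = a3 d9 a3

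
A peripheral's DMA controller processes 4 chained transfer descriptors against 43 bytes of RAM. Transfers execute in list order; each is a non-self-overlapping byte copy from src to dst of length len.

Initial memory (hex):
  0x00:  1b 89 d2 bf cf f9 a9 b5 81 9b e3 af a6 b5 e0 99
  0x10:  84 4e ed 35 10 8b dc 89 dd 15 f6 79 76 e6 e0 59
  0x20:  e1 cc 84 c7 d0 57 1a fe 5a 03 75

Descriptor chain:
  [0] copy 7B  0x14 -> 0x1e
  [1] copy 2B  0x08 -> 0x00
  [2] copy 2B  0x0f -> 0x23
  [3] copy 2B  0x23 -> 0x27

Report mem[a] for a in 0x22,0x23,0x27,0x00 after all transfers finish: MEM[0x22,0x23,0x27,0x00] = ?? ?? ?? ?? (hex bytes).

D0: mem[0x1e..0x24] <- [10 8b dc 89 dd 15 f6]
D1: mem[0x00..0x01] <- [81 9b]
D2: mem[0x23..0x24] <- [99 84]
D3: mem[0x27..0x28] <- [99 84]
query mem[0x22]=0xdd, mem[0x23]=0x99, mem[0x27]=0x99, mem[0x00]=0x81

MEM[0x22,0x23,0x27,0x00] = dd 99 99 81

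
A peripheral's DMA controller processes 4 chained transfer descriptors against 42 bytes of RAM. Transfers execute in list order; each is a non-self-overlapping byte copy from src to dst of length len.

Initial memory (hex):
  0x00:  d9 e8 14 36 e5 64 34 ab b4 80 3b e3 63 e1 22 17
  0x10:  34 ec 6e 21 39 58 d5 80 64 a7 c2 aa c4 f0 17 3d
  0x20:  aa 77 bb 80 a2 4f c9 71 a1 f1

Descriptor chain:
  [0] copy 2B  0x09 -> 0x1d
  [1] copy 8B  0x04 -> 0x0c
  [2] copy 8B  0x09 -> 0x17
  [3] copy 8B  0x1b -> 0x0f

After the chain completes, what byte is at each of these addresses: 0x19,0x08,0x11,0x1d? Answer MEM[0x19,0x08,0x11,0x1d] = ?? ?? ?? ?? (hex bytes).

MEM[0x19,0x08,0x11,0x1d] = e3 b4 ab ab

D0: mem[0x1d..0x1e] <- [80 3b]
D1: mem[0x0c..0x13] <- [e5 64 34 ab b4 80 3b e3]
D2: mem[0x17..0x1e] <- [80 3b e3 e5 64 34 ab b4]
D3: mem[0x0f..0x16] <- [64 34 ab b4 3d aa 77 bb]
query mem[0x19]=0xe3, mem[0x08]=0xb4, mem[0x11]=0xab, mem[0x1d]=0xab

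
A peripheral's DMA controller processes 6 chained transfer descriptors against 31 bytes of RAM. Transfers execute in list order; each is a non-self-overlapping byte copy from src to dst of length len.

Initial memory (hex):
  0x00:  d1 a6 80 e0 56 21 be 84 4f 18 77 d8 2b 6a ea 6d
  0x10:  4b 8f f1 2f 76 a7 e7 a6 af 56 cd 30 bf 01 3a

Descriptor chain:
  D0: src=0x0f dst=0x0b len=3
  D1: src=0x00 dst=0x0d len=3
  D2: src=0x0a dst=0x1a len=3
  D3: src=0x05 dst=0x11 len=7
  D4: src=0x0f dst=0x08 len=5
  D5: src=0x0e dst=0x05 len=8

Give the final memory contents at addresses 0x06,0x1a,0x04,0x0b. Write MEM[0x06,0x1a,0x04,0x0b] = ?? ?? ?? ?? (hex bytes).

D0: mem[0x0b..0x0d] <- [6d 4b 8f]
D1: mem[0x0d..0x0f] <- [d1 a6 80]
D2: mem[0x1a..0x1c] <- [77 6d 4b]
D3: mem[0x11..0x17] <- [21 be 84 4f 18 77 6d]
D4: mem[0x08..0x0c] <- [80 4b 21 be 84]
D5: mem[0x05..0x0c] <- [a6 80 4b 21 be 84 4f 18]
query mem[0x06]=0x80, mem[0x1a]=0x77, mem[0x04]=0x56, mem[0x0b]=0x4f

MEM[0x06,0x1a,0x04,0x0b] = 80 77 56 4f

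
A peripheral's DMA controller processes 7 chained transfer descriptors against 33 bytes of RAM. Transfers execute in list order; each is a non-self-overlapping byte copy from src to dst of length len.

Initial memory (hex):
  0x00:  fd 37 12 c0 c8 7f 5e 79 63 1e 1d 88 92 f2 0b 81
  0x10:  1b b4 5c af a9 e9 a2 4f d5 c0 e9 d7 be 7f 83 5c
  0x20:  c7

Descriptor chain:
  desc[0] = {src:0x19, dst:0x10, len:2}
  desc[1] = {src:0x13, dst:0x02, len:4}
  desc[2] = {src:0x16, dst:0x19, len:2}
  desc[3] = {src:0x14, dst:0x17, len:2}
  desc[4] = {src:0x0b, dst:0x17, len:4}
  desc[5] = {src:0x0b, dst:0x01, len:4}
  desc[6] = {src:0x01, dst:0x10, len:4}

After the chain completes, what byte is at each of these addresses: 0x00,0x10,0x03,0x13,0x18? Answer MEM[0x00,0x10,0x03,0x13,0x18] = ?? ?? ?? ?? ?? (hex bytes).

D0: mem[0x10..0x11] <- [c0 e9]
D1: mem[0x02..0x05] <- [af a9 e9 a2]
D2: mem[0x19..0x1a] <- [a2 4f]
D3: mem[0x17..0x18] <- [a9 e9]
D4: mem[0x17..0x1a] <- [88 92 f2 0b]
D5: mem[0x01..0x04] <- [88 92 f2 0b]
D6: mem[0x10..0x13] <- [88 92 f2 0b]
query mem[0x00]=0xfd, mem[0x10]=0x88, mem[0x03]=0xf2, mem[0x13]=0x0b, mem[0x18]=0x92

MEM[0x00,0x10,0x03,0x13,0x18] = fd 88 f2 0b 92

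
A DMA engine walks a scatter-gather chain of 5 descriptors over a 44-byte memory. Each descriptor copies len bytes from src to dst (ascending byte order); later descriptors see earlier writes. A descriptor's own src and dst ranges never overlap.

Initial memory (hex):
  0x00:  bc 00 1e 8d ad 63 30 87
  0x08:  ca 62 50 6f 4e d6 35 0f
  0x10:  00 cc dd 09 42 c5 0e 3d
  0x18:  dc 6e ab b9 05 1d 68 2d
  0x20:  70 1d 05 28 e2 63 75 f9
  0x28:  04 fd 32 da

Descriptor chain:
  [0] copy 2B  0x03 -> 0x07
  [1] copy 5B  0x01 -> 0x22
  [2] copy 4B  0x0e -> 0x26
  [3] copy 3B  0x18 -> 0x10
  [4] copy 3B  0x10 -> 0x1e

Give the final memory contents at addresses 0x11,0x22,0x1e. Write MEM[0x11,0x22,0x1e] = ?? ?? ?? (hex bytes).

[0] 0x03->0x07 len=2 : 8d ad
[1] 0x01->0x22 len=5 : 00 1e 8d ad 63
[2] 0x0e->0x26 len=4 : 35 0f 00 cc
[3] 0x18->0x10 len=3 : dc 6e ab
[4] 0x10->0x1e len=3 : dc 6e ab
query mem[0x11]=0x6e, mem[0x22]=0x00, mem[0x1e]=0xdc

MEM[0x11,0x22,0x1e] = 6e 00 dc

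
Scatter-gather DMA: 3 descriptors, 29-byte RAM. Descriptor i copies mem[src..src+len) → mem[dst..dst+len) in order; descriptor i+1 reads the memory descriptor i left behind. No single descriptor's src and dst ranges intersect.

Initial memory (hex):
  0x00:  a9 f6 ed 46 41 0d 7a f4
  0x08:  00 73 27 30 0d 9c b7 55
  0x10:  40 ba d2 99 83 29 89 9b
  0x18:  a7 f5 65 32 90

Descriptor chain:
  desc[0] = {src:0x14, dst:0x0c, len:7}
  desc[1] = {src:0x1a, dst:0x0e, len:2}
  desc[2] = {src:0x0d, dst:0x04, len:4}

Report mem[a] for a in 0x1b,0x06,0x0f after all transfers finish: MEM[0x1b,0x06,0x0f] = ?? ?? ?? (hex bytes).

  after D0: wrote 7B at 0x0c = 8329899ba7f565
  after D1: wrote 2B at 0x0e = 6532
  after D2: wrote 4B at 0x04 = 296532a7
query mem[0x1b]=0x32, mem[0x06]=0x32, mem[0x0f]=0x32

MEM[0x1b,0x06,0x0f] = 32 32 32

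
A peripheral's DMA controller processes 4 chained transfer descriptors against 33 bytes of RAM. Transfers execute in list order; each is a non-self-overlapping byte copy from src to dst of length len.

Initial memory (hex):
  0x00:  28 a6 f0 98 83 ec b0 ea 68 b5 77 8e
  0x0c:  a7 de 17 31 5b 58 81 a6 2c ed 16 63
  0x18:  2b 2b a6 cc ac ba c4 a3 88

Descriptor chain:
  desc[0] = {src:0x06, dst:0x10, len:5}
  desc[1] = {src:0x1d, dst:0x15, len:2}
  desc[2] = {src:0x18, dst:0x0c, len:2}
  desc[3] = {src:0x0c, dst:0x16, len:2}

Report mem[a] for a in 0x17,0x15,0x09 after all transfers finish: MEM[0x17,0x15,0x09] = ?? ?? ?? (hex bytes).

MEM[0x17,0x15,0x09] = 2b ba b5

[0] 0x06->0x10 len=5 : b0 ea 68 b5 77
[1] 0x1d->0x15 len=2 : ba c4
[2] 0x18->0x0c len=2 : 2b 2b
[3] 0x0c->0x16 len=2 : 2b 2b
query mem[0x17]=0x2b, mem[0x15]=0xba, mem[0x09]=0xb5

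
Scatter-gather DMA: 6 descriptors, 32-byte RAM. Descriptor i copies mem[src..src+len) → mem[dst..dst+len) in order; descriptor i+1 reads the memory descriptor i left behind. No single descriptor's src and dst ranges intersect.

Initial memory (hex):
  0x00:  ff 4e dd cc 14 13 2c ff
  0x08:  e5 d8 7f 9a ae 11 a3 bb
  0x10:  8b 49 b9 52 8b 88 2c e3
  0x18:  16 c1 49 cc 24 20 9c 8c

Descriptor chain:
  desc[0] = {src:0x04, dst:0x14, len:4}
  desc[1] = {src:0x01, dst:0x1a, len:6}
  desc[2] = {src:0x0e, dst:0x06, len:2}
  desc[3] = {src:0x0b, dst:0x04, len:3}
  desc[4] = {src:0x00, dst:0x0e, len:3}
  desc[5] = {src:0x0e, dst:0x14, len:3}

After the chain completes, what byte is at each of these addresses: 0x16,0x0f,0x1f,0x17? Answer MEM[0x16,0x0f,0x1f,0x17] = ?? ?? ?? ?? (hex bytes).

  after D0: wrote 4B at 0x14 = 14132cff
  after D1: wrote 6B at 0x1a = 4eddcc14132c
  after D2: wrote 2B at 0x06 = a3bb
  after D3: wrote 3B at 0x04 = 9aae11
  after D4: wrote 3B at 0x0e = ff4edd
  after D5: wrote 3B at 0x14 = ff4edd
query mem[0x16]=0xdd, mem[0x0f]=0x4e, mem[0x1f]=0x2c, mem[0x17]=0xff

MEM[0x16,0x0f,0x1f,0x17] = dd 4e 2c ff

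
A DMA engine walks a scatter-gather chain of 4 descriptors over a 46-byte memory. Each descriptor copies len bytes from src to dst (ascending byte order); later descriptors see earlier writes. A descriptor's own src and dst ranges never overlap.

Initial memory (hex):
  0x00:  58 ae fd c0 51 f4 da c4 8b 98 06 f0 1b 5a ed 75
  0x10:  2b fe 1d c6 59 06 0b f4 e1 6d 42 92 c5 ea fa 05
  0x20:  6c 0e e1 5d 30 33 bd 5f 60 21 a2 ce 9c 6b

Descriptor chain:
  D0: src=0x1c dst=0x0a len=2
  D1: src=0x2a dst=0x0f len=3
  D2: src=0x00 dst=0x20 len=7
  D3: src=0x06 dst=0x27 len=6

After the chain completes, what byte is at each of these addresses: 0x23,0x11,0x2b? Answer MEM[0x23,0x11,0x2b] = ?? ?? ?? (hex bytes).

MEM[0x23,0x11,0x2b] = c0 9c c5

[0] 0x1c->0x0a len=2 : c5 ea
[1] 0x2a->0x0f len=3 : a2 ce 9c
[2] 0x00->0x20 len=7 : 58 ae fd c0 51 f4 da
[3] 0x06->0x27 len=6 : da c4 8b 98 c5 ea
query mem[0x23]=0xc0, mem[0x11]=0x9c, mem[0x2b]=0xc5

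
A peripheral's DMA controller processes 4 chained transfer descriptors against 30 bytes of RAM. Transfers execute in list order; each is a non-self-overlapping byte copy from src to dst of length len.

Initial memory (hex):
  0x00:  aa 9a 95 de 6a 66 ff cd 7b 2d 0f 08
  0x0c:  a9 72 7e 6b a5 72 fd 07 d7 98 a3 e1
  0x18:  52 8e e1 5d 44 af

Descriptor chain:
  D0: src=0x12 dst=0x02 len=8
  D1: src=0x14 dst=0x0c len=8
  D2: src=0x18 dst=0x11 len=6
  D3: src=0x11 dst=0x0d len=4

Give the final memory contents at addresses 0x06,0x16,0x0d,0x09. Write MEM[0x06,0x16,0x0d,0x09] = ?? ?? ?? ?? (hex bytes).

D0: mem[0x02..0x09] <- [fd 07 d7 98 a3 e1 52 8e]
D1: mem[0x0c..0x13] <- [d7 98 a3 e1 52 8e e1 5d]
D2: mem[0x11..0x16] <- [52 8e e1 5d 44 af]
D3: mem[0x0d..0x10] <- [52 8e e1 5d]
query mem[0x06]=0xa3, mem[0x16]=0xaf, mem[0x0d]=0x52, mem[0x09]=0x8e

MEM[0x06,0x16,0x0d,0x09] = a3 af 52 8e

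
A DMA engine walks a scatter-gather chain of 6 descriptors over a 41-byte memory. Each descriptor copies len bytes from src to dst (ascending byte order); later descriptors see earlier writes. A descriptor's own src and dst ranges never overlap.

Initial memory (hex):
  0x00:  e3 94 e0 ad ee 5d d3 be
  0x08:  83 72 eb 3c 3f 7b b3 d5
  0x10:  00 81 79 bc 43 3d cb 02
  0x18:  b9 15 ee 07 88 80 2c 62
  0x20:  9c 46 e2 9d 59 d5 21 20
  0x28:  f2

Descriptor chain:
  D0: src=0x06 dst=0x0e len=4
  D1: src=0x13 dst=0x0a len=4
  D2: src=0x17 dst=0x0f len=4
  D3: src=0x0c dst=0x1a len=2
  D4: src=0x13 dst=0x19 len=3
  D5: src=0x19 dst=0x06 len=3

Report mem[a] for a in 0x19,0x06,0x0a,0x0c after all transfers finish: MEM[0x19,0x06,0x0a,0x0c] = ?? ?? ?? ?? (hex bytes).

MEM[0x19,0x06,0x0a,0x0c] = bc bc bc 3d

[0] 0x06->0x0e len=4 : d3 be 83 72
[1] 0x13->0x0a len=4 : bc 43 3d cb
[2] 0x17->0x0f len=4 : 02 b9 15 ee
[3] 0x0c->0x1a len=2 : 3d cb
[4] 0x13->0x19 len=3 : bc 43 3d
[5] 0x19->0x06 len=3 : bc 43 3d
query mem[0x19]=0xbc, mem[0x06]=0xbc, mem[0x0a]=0xbc, mem[0x0c]=0x3d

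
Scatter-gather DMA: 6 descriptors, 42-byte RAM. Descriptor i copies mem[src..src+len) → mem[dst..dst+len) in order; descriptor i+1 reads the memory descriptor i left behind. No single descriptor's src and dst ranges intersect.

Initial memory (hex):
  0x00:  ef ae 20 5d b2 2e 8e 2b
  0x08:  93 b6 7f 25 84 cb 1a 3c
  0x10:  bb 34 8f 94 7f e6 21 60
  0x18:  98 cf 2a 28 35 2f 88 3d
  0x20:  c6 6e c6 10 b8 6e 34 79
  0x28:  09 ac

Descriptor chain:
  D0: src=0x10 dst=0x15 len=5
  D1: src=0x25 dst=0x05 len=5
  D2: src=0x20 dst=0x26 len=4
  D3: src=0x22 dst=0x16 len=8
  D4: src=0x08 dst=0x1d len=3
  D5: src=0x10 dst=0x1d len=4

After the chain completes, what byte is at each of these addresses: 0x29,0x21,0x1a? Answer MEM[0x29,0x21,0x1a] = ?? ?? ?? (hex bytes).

MEM[0x29,0x21,0x1a] = 10 6e c6

#0 dst[0x15+5] := {0xbb,0x34,0x8f,0x94,0x7f}
#1 dst[0x05+5] := {0x6e,0x34,0x79,0x09,0xac}
#2 dst[0x26+4] := {0xc6,0x6e,0xc6,0x10}
#3 dst[0x16+8] := {0xc6,0x10,0xb8,0x6e,0xc6,0x6e,0xc6,0x10}
#4 dst[0x1d+3] := {0x09,0xac,0x7f}
#5 dst[0x1d+4] := {0xbb,0x34,0x8f,0x94}
query mem[0x29]=0x10, mem[0x21]=0x6e, mem[0x1a]=0xc6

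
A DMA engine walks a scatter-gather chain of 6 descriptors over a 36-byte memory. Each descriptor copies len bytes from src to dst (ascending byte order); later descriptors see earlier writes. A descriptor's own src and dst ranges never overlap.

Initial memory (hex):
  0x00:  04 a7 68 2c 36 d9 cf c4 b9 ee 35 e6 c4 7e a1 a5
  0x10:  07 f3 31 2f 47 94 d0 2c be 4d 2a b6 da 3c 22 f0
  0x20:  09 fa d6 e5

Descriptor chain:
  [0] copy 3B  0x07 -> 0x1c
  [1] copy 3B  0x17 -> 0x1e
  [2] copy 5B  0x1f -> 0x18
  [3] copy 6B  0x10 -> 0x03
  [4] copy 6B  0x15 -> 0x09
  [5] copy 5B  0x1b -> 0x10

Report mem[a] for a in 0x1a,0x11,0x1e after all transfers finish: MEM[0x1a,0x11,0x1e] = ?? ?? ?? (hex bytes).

MEM[0x1a,0x11,0x1e] = fa e5 2c

  after D0: wrote 3B at 0x1c = c4b9ee
  after D1: wrote 3B at 0x1e = 2cbe4d
  after D2: wrote 5B at 0x18 = be4dfad6e5
  after D3: wrote 6B at 0x03 = 07f3312f4794
  after D4: wrote 6B at 0x09 = 94d02cbe4dfa
  after D5: wrote 5B at 0x10 = d6e5b92cbe
query mem[0x1a]=0xfa, mem[0x11]=0xe5, mem[0x1e]=0x2c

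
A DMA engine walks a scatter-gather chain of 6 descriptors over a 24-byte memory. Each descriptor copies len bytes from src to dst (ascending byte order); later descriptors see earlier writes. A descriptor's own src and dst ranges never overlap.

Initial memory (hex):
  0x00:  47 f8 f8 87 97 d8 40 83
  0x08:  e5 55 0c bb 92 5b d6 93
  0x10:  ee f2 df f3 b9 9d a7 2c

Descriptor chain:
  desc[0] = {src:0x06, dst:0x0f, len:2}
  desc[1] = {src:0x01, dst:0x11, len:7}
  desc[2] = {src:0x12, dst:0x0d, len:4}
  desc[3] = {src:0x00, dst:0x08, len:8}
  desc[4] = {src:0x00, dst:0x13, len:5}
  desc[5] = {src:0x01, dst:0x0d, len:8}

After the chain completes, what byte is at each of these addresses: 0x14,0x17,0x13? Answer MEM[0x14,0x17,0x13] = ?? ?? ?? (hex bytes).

D0: mem[0x0f..0x10] <- [40 83]
D1: mem[0x11..0x17] <- [f8 f8 87 97 d8 40 83]
D2: mem[0x0d..0x10] <- [f8 87 97 d8]
D3: mem[0x08..0x0f] <- [47 f8 f8 87 97 d8 40 83]
D4: mem[0x13..0x17] <- [47 f8 f8 87 97]
D5: mem[0x0d..0x14] <- [f8 f8 87 97 d8 40 83 47]
query mem[0x14]=0x47, mem[0x17]=0x97, mem[0x13]=0x83

MEM[0x14,0x17,0x13] = 47 97 83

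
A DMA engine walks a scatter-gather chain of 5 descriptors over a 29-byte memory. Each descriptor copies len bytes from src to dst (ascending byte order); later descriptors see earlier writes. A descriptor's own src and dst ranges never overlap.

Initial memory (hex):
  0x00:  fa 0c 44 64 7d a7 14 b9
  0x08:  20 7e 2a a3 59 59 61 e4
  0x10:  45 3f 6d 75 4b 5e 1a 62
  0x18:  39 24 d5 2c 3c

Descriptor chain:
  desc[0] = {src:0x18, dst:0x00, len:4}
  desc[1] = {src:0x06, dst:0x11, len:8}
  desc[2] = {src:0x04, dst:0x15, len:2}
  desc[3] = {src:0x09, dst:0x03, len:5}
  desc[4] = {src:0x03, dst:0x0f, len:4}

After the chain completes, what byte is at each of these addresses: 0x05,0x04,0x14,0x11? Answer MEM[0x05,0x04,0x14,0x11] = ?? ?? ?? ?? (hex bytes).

  after D0: wrote 4B at 0x00 = 3924d52c
  after D1: wrote 8B at 0x11 = 14b9207e2aa35959
  after D2: wrote 2B at 0x15 = 7da7
  after D3: wrote 5B at 0x03 = 7e2aa35959
  after D4: wrote 4B at 0x0f = 7e2aa359
query mem[0x05]=0xa3, mem[0x04]=0x2a, mem[0x14]=0x7e, mem[0x11]=0xa3

MEM[0x05,0x04,0x14,0x11] = a3 2a 7e a3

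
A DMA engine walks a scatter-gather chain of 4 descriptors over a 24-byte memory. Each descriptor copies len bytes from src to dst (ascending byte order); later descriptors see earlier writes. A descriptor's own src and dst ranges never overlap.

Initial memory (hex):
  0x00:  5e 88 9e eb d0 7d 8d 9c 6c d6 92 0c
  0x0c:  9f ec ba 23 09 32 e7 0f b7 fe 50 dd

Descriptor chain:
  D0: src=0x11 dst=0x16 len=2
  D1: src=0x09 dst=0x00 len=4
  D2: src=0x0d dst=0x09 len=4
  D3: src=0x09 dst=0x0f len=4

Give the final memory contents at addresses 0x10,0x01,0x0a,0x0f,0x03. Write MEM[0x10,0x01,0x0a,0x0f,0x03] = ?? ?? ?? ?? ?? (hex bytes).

MEM[0x10,0x01,0x0a,0x0f,0x03] = ba 92 ba ec 9f

[0] 0x11->0x16 len=2 : 32 e7
[1] 0x09->0x00 len=4 : d6 92 0c 9f
[2] 0x0d->0x09 len=4 : ec ba 23 09
[3] 0x09->0x0f len=4 : ec ba 23 09
query mem[0x10]=0xba, mem[0x01]=0x92, mem[0x0a]=0xba, mem[0x0f]=0xec, mem[0x03]=0x9f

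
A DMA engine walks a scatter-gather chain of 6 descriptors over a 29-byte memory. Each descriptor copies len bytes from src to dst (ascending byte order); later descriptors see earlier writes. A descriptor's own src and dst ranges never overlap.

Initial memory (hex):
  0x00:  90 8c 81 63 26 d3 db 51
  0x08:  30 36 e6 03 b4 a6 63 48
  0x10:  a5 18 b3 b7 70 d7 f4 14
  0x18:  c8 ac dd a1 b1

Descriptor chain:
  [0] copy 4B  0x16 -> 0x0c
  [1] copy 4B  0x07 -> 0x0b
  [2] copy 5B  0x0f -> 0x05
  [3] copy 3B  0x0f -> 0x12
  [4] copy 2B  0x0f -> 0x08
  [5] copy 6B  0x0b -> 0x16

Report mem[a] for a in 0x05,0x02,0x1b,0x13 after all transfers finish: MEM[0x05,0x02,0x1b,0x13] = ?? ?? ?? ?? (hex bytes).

MEM[0x05,0x02,0x1b,0x13] = ac 81 a5 a5

#0 dst[0x0c+4] := {0xf4,0x14,0xc8,0xac}
#1 dst[0x0b+4] := {0x51,0x30,0x36,0xe6}
#2 dst[0x05+5] := {0xac,0xa5,0x18,0xb3,0xb7}
#3 dst[0x12+3] := {0xac,0xa5,0x18}
#4 dst[0x08+2] := {0xac,0xa5}
#5 dst[0x16+6] := {0x51,0x30,0x36,0xe6,0xac,0xa5}
query mem[0x05]=0xac, mem[0x02]=0x81, mem[0x1b]=0xa5, mem[0x13]=0xa5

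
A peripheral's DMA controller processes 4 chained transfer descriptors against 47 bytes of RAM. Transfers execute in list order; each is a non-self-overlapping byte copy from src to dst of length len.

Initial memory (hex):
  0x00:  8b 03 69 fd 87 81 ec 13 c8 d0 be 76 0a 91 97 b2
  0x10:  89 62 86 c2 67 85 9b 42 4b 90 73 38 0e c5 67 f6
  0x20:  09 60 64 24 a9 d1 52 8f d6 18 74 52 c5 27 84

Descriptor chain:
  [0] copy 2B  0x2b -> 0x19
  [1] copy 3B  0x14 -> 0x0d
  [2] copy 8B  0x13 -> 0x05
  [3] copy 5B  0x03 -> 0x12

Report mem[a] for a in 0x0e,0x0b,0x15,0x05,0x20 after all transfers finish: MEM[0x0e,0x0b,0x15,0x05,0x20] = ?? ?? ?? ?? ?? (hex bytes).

MEM[0x0e,0x0b,0x15,0x05,0x20] = 85 52 67 c2 09

[0] 0x2b->0x19 len=2 : 52 c5
[1] 0x14->0x0d len=3 : 67 85 9b
[2] 0x13->0x05 len=8 : c2 67 85 9b 42 4b 52 c5
[3] 0x03->0x12 len=5 : fd 87 c2 67 85
query mem[0x0e]=0x85, mem[0x0b]=0x52, mem[0x15]=0x67, mem[0x05]=0xc2, mem[0x20]=0x09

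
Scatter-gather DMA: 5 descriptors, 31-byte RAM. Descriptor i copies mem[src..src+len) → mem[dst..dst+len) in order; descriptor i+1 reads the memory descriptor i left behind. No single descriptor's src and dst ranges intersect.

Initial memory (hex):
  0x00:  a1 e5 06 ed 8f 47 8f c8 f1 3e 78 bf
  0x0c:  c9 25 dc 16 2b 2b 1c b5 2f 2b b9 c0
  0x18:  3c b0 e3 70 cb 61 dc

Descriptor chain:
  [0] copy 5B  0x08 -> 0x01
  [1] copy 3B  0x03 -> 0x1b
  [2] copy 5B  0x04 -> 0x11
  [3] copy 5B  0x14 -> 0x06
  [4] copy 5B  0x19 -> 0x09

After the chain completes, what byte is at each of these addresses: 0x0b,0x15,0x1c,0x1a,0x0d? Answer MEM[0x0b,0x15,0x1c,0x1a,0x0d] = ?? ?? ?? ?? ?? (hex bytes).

MEM[0x0b,0x15,0x1c,0x1a,0x0d] = 78 f1 bf e3 c9

  after D0: wrote 5B at 0x01 = f13e78bfc9
  after D1: wrote 3B at 0x1b = 78bfc9
  after D2: wrote 5B at 0x11 = bfc98fc8f1
  after D3: wrote 5B at 0x06 = c8f1b9c03c
  after D4: wrote 5B at 0x09 = b0e378bfc9
query mem[0x0b]=0x78, mem[0x15]=0xf1, mem[0x1c]=0xbf, mem[0x1a]=0xe3, mem[0x0d]=0xc9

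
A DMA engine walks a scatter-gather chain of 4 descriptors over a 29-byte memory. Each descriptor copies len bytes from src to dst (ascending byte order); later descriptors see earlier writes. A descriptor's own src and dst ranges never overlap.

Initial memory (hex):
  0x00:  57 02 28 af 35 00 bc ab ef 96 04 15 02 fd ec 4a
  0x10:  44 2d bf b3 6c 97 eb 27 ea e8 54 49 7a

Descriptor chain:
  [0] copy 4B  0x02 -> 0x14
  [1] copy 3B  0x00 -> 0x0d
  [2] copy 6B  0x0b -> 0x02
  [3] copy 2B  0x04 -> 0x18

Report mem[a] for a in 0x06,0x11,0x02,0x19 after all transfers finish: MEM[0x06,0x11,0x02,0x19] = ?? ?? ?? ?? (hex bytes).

MEM[0x06,0x11,0x02,0x19] = 28 2d 15 02

  after D0: wrote 4B at 0x14 = 28af3500
  after D1: wrote 3B at 0x0d = 570228
  after D2: wrote 6B at 0x02 = 150257022844
  after D3: wrote 2B at 0x18 = 5702
query mem[0x06]=0x28, mem[0x11]=0x2d, mem[0x02]=0x15, mem[0x19]=0x02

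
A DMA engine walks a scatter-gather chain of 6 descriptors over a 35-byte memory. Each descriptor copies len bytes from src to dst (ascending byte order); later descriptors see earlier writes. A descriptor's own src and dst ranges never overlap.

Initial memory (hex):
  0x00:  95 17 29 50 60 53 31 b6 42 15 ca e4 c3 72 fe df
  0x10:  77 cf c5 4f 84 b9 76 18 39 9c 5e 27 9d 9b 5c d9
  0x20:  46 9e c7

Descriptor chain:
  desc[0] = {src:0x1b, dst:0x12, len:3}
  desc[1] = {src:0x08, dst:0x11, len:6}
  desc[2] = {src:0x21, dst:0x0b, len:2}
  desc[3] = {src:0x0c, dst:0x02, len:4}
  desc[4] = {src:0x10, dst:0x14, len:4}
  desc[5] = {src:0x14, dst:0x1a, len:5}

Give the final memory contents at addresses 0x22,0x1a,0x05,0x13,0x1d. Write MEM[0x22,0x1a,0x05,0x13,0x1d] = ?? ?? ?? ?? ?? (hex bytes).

#0 dst[0x12+3] := {0x27,0x9d,0x9b}
#1 dst[0x11+6] := {0x42,0x15,0xca,0xe4,0xc3,0x72}
#2 dst[0x0b+2] := {0x9e,0xc7}
#3 dst[0x02+4] := {0xc7,0x72,0xfe,0xdf}
#4 dst[0x14+4] := {0x77,0x42,0x15,0xca}
#5 dst[0x1a+5] := {0x77,0x42,0x15,0xca,0x39}
query mem[0x22]=0xc7, mem[0x1a]=0x77, mem[0x05]=0xdf, mem[0x13]=0xca, mem[0x1d]=0xca

MEM[0x22,0x1a,0x05,0x13,0x1d] = c7 77 df ca ca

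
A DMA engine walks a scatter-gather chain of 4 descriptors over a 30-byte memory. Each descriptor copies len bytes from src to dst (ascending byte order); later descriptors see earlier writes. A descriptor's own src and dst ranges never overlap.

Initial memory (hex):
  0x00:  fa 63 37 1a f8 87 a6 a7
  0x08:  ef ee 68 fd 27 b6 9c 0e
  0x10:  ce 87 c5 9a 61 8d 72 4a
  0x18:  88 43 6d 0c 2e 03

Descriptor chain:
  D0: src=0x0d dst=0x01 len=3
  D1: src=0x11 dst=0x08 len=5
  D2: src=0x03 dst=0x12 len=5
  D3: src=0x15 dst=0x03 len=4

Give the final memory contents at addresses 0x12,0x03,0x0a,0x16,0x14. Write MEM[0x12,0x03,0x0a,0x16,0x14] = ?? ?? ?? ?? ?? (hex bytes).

  after D0: wrote 3B at 0x01 = b69c0e
  after D1: wrote 5B at 0x08 = 87c59a618d
  after D2: wrote 5B at 0x12 = 0ef887a6a7
  after D3: wrote 4B at 0x03 = a6a74a88
query mem[0x12]=0x0e, mem[0x03]=0xa6, mem[0x0a]=0x9a, mem[0x16]=0xa7, mem[0x14]=0x87

MEM[0x12,0x03,0x0a,0x16,0x14] = 0e a6 9a a7 87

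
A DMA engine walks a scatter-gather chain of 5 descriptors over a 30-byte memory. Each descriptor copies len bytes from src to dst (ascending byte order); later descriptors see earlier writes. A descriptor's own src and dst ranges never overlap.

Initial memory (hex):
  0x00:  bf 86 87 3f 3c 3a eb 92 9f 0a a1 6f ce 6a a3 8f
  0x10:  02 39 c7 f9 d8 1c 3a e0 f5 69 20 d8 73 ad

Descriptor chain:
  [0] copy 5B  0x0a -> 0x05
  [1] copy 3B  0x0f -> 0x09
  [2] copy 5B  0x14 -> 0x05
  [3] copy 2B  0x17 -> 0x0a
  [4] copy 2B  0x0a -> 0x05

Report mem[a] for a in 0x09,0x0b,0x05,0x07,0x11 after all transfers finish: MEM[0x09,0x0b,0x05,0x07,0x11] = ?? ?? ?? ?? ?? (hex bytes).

  after D0: wrote 5B at 0x05 = a16fce6aa3
  after D1: wrote 3B at 0x09 = 8f0239
  after D2: wrote 5B at 0x05 = d81c3ae0f5
  after D3: wrote 2B at 0x0a = e0f5
  after D4: wrote 2B at 0x05 = e0f5
query mem[0x09]=0xf5, mem[0x0b]=0xf5, mem[0x05]=0xe0, mem[0x07]=0x3a, mem[0x11]=0x39

MEM[0x09,0x0b,0x05,0x07,0x11] = f5 f5 e0 3a 39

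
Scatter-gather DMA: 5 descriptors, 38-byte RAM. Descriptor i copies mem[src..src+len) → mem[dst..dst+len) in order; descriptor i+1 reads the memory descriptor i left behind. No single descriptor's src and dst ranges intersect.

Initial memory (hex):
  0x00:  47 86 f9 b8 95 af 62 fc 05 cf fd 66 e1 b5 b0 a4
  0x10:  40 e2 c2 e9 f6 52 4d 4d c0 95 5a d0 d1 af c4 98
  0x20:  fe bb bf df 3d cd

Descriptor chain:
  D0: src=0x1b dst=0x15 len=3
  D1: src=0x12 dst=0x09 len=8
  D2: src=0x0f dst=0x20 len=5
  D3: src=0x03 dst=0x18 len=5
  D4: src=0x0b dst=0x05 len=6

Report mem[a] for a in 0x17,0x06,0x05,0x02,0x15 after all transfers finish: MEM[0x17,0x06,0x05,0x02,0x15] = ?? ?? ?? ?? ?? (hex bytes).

MEM[0x17,0x06,0x05,0x02,0x15] = af d0 f6 f9 d0

[0] 0x1b->0x15 len=3 : d0 d1 af
[1] 0x12->0x09 len=8 : c2 e9 f6 d0 d1 af c0 95
[2] 0x0f->0x20 len=5 : c0 95 e2 c2 e9
[3] 0x03->0x18 len=5 : b8 95 af 62 fc
[4] 0x0b->0x05 len=6 : f6 d0 d1 af c0 95
query mem[0x17]=0xaf, mem[0x06]=0xd0, mem[0x05]=0xf6, mem[0x02]=0xf9, mem[0x15]=0xd0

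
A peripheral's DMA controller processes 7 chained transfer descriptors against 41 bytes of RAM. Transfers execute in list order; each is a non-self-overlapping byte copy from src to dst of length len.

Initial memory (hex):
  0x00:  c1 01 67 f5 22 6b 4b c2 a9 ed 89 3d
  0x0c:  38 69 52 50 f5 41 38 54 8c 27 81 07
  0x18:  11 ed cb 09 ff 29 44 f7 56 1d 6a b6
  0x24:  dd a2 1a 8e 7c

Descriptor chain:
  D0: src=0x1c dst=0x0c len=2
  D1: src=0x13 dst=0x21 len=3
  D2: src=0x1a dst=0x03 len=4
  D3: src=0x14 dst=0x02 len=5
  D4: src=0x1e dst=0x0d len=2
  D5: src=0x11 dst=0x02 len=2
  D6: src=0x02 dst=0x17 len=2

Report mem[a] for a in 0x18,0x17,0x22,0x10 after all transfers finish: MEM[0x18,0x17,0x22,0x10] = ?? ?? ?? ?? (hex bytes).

MEM[0x18,0x17,0x22,0x10] = 38 41 8c f5

D0: mem[0x0c..0x0d] <- [ff 29]
D1: mem[0x21..0x23] <- [54 8c 27]
D2: mem[0x03..0x06] <- [cb 09 ff 29]
D3: mem[0x02..0x06] <- [8c 27 81 07 11]
D4: mem[0x0d..0x0e] <- [44 f7]
D5: mem[0x02..0x03] <- [41 38]
D6: mem[0x17..0x18] <- [41 38]
query mem[0x18]=0x38, mem[0x17]=0x41, mem[0x22]=0x8c, mem[0x10]=0xf5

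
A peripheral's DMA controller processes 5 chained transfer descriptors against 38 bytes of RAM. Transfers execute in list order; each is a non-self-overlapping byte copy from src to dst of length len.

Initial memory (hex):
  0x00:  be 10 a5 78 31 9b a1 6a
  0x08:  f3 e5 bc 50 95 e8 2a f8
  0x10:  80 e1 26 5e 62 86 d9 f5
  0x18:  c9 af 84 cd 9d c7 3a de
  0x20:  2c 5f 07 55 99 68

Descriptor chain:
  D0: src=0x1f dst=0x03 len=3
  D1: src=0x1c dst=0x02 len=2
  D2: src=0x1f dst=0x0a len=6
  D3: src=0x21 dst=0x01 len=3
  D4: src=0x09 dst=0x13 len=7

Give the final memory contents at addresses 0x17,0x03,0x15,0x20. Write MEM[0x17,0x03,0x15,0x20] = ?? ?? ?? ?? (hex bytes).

  after D0: wrote 3B at 0x03 = de2c5f
  after D1: wrote 2B at 0x02 = 9dc7
  after D2: wrote 6B at 0x0a = de2c5f075599
  after D3: wrote 3B at 0x01 = 5f0755
  after D4: wrote 7B at 0x13 = e5de2c5f075599
query mem[0x17]=0x07, mem[0x03]=0x55, mem[0x15]=0x2c, mem[0x20]=0x2c

MEM[0x17,0x03,0x15,0x20] = 07 55 2c 2c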